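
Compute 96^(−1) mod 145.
96^(−1) ≡ 71 (mod 145)

Apply the extended Euclidean algorithm to (145, 96), tracking rows (r, s, t) with s·145 + t·96 = r. Each division r_prev = q·r_cur + r_new produces the new row as (previous row) − q·(current row):
  row A: (145, 1, 0)   [1·145 + 0·96 = 145]
  row B: (96, 0, 1)   [0·145 + 1·96 = 96]
  145 = 1·96 + 49   → row C = row A − 1·row B = (49, 1, −1)   [check: 1·145 − 1·96 = 49]
  96 = 1·49 + 47   → row D = row B − 1·row C = (47, −1, 2)   [check: −1·145 + 2·96 = 47]
  49 = 1·47 + 2   → row E = row C − 1·row D = (2, 2, −3)   [check: 2·145 − 3·96 = 2]
  47 = 23·2 + 1   → row F = row D − 23·row E = (1, −47, 71)   [check: −47·145 + 71·96 = 1]
  2 = 2·1 + 0   → remainder 0, stop. gcd = 1 (last nonzero row F).
The gcd is 1, so 96 is invertible mod 145. The last nonzero row gives −47·145 + 71·96 = 1, so t = 71. So 96^(−1) ≡ 71 (mod 145). Verify: 96 · 71 = 6816 ≡ 1 (mod 145). ✓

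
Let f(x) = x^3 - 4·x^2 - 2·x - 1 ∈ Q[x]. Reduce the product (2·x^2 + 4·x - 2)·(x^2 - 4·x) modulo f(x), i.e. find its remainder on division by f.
a · b ≡ 2·x^2 + 18·x + 4 (mod f(x))

First multiply in Q[x] without reducing: a · b = 2·x^4 - 4·x^3 - 18·x^2 + 8·x. Now divide by f(x) = x^3 - 4·x^2 - 2·x - 1, eliminating the leading term at each step:
  leading term 2·x^4: subtract (2·x)·f(x) = 2·x^4 - 8·x^3 - 4·x^2 - 2·x, leaving 4·x^3 - 14·x^2 + 10·x
  leading term 4·x^3: subtract (4)·f(x) = 4·x^3 - 16·x^2 - 8·x - 4, leaving 2·x^2 + 18·x + 4
The degree is now < 3, so this is the remainder. Hence a · b ≡ 2·x^2 + 18·x + 4 in Q[x]/(f).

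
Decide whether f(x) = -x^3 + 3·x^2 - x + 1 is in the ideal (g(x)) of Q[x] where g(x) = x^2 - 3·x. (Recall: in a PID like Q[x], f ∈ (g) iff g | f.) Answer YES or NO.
NO

In Q[x] the ideal (g) consists of all multiples of g, so f ∈ (g) iff g | f, i.e. iff the remainder of f on division by g is 0. Divide f by g (g is monic, so eliminate the leading term of the running remainder at each step):
  leading term -x^3: subtract (-x)·g(x) = -x^3 + 3·x^2, leaving 1 - x
The remainder r(x) = 1 - x ≠ 0 (and deg r < deg g), so g ∤ f, i.e. f ∉ (g).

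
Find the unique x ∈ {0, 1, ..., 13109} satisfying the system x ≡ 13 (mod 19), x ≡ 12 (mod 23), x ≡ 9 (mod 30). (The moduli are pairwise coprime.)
The moduli 19, 23, 30 are pairwise coprime, so by the CRT there is a unique solution mod 19·23·30 = 13110.
Solve by successive substitution. Start with x ≡ 13 (mod 19).
  Combine with x ≡ 12 (mod 23): write x = 13 + 19·t and require 13 + 19·t ≡ 12 (mod 23), i.e. 19·t ≡ 12 − 13 ≡ 22 (mod 23). Since 19^(−1) ≡ 17 (mod 23), t ≡ 17·22 ≡ 6 (mod 23). So x ≡ 13 + 19·6 = 127 (mod 437).
  Combine with x ≡ 9 (mod 30): write x = 127 + 437·t and require 127 + 437·t ≡ 9 (mod 30), i.e. 437·t ≡ 9 − 127 ≡ 2 (mod 30). Since 437^(−1) ≡ 23 (mod 30) (437 ≡ 17 (mod 30)), t ≡ 23·2 ≡ 16 (mod 30). So x ≡ 127 + 437·16 = 7119 (mod 13110).
Unique solution in [0, 13110): x = 7119.

Final answer: x ≡ 7119 (mod 13110); the representative in [0, 13110) is 7119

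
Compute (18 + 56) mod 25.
24

Reduce the summands first: 56 ≡ 6 (mod 25), so 18 + 56 ≡ 18 + 6 (mod 25). 18 + 6 = 24; 24 = 0·25 + 24, so (18 + 56) mod 25 = 24.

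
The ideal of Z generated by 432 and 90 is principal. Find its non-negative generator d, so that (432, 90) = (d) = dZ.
(432, 90) = (18); d = 18

In the PID Z, (a, b) is generated by gcd(a, b). Compute gcd(432, 90) with the extended Euclidean algorithm, tracking rows (r, s, t) with s·432 + t·90 = r:
  row A: (432, 1, 0)   [1·432 + 0·90 = 432]
  row B: (90, 0, 1)   [0·432 + 1·90 = 90]
  432 = 4·90 + 72   → row C = row A − 4·row B = (72, 1, −4)   [check: 1·432 − 4·90 = 72]
  90 = 1·72 + 18   → row D = row B − 1·row C = (18, −1, 5)   [check: −1·432 + 5·90 = 18]
  72 = 4·18 + 0   → remainder 0, stop. gcd = 18 (last nonzero row D).
So gcd(432, 90) = 18, with Bézout identity −1·432 + 5·90 = 18. Containment (⊇): the Bézout identity exhibits 18 as an element of (432, 90), giving (18) ⊆ (432, 90). Containment (⊆): since 18 | 432 and 18 | 90 (432 = 18·24, 90 = 18·5), every Z-linear combination of 432 and 90 is divisible by 18, so (432, 90) ⊆ (18). Therefore (432, 90) = (18), d = 18.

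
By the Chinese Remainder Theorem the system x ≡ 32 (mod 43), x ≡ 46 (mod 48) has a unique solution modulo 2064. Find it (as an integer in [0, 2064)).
The moduli 43, 48 are pairwise coprime, so by the CRT there is a unique solution mod 43·48 = 2064.
Solve by successive substitution. Start with x ≡ 32 (mod 43).
  Combine with x ≡ 46 (mod 48): write x = 32 + 43·t and require 32 + 43·t ≡ 46 (mod 48), i.e. 43·t ≡ 46 − 32 ≡ 14 (mod 48). Since 43^(−1) ≡ 19 (mod 48), t ≡ 19·14 ≡ 26 (mod 48). So x ≡ 32 + 43·26 = 1150 (mod 2064).
Unique solution in [0, 2064): x = 1150.

Final answer: x ≡ 1150 (mod 2064); the representative in [0, 2064) is 1150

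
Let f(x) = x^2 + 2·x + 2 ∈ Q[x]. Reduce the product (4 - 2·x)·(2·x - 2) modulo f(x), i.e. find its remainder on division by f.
First multiply in Q[x] without reducing: a · b = -4·x^2 + 12·x - 8. Now divide by f(x) = x^2 + 2·x + 2, eliminating the leading term at each step:
  leading term -4·x^2: subtract (-4)·f(x) = -4·x^2 - 8·x - 8, leaving 20·x
The degree is now < 2, so this is the remainder. Hence a · b ≡ 20·x in Q[x]/(f).

Final answer: a · b ≡ 20·x (mod f(x))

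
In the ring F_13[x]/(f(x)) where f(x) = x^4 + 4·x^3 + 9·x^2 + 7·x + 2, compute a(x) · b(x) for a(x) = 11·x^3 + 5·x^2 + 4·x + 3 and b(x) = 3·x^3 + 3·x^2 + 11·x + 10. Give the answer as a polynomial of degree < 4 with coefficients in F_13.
Multiply as integer polynomials: a · b = 33·x^6 + 48·x^5 + 148·x^4 + 186·x^3 + 103·x^2 + 73·x + 30. Reducing coefficients mod 13: a · b ≡ 7·x^6 + 9·x^5 + 5·x^4 + 4·x^3 + 12·x^2 + 8·x + 4. Now divide by f(x) = x^4 + 4·x^3 + 9·x^2 + 7·x + 2 in F_13[x], eliminating the leading term at each step:
  leading term 7·x^6: subtract (7·x^2)·f(x) = 7·x^6 + 2·x^5 + 11·x^4 + 10·x^3 + x^2, leaving 7·x^5 + 7·x^4 + 7·x^3 + 11·x^2 + 8·x + 4 (coefficients mod 13)
  leading term 7·x^5: subtract (7·x)·f(x) = 7·x^5 + 2·x^4 + 11·x^3 + 10·x^2 + x, leaving 5·x^4 + 9·x^3 + x^2 + 7·x + 4 (coefficients mod 13)
  leading term 5·x^4: subtract (5)·f(x) = 5·x^4 + 7·x^3 + 6·x^2 + 9·x + 10, leaving 2·x^3 + 8·x^2 + 11·x + 7 (coefficients mod 13)
The degree is now < 4, so this is the remainder. Hence a · b ≡ 2·x^3 + 8·x^2 + 11·x + 7 in F_13[x]/(f).

Final answer: a · b ≡ 2·x^3 + 8·x^2 + 11·x + 7 (mod f(x))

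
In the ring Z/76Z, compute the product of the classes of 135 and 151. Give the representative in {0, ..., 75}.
17

Reduce the factors first: 135 ≡ 59, 151 ≡ 75 (mod 76), so 135 · 151 ≡ 59 · 75 (mod 76). 59 · 75 = 4425. Dividing by 76: 4425 = 58·76 + 17. So (135 · 151) mod 76 = 17.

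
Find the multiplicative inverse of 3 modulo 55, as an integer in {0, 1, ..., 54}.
3^(−1) ≡ 37 (mod 55)

Apply the extended Euclidean algorithm to (55, 3), tracking rows (r, s, t) with s·55 + t·3 = r. Each division r_prev = q·r_cur + r_new produces the new row as (previous row) − q·(current row):
  row A: (55, 1, 0)   [1·55 + 0·3 = 55]
  row B: (3, 0, 1)   [0·55 + 1·3 = 3]
  55 = 18·3 + 1   → row C = row A − 18·row B = (1, 1, −18)   [check: 1·55 − 18·3 = 1]
  3 = 3·1 + 0   → remainder 0, stop. gcd = 1 (last nonzero row C).
The gcd is 1, so 3 is invertible mod 55. The last nonzero row gives 1·55 − 18·3 = 1, so t = −18. So 3^(−1) ≡ −18 ≡ 37 (mod 55). Verify: 3 · 37 = 111 ≡ 1 (mod 55). ✓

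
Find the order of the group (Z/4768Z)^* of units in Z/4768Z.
(Z/4768Z)^* consists of the classes a with gcd(a, 4768) = 1, so its order is φ(4768). φ is multiplicative, with φ(p^e) = p^e − p^(e−1). Factorise 4768 = 2^5 · 149. Then
  φ(4768) = (2^5 − 2^4) · (149 − 1) = 16 · 148 = 2368.
Thus |(Z/4768Z)^*| = 2368.

Final answer: |(Z/4768Z)^*| = 2368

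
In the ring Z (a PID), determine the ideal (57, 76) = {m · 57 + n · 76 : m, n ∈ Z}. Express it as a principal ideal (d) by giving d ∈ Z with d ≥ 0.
(57, 76) = (19); d = 19

In the PID Z, (a, b) is generated by gcd(a, b). Compute gcd(76, 57) with the extended Euclidean algorithm, tracking rows (r, s, t) with s·76 + t·57 = r:
  row A: (76, 1, 0)   [1·76 + 0·57 = 76]
  row B: (57, 0, 1)   [0·76 + 1·57 = 57]
  76 = 1·57 + 19   → row C = row A − 1·row B = (19, 1, −1)   [check: 1·76 − 1·57 = 19]
  57 = 3·19 + 0   → remainder 0, stop. gcd = 19 (last nonzero row C).
So gcd(57, 76) = 19, with Bézout identity 1·76 − 1·57 = 19. Containment (⊇): the Bézout identity exhibits 19 as an element of (57, 76), giving (19) ⊆ (57, 76). Containment (⊆): since 19 | 57 and 19 | 76 (57 = 19·3, 76 = 19·4), every Z-linear combination of 57 and 76 is divisible by 19, so (57, 76) ⊆ (19). Therefore (57, 76) = (19), d = 19.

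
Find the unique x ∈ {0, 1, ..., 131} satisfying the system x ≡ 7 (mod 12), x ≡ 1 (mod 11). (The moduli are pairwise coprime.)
The moduli 12, 11 are pairwise coprime, so by the CRT there is a unique solution mod 12·11 = 132.
Solve by successive substitution. Start with x ≡ 7 (mod 12).
  Combine with x ≡ 1 (mod 11): write x = 7 + 12·t and require 7 + 12·t ≡ 1 (mod 11), i.e. 12·t ≡ 1 − 7 ≡ 5 (mod 11). Since 12^(−1) ≡ 1 (mod 11) (12 ≡ 1 (mod 11)), t ≡ 1·5 ≡ 5 (mod 11). So x ≡ 7 + 12·5 = 67 (mod 132).
Unique solution in [0, 132): x = 67.

Final answer: x ≡ 67 (mod 132); the representative in [0, 132) is 67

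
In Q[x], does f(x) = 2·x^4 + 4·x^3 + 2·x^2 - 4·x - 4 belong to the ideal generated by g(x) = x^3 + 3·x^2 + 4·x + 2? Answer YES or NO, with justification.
In Q[x] the ideal (g) consists of all multiples of g, so f ∈ (g) iff g | f, i.e. iff the remainder of f on division by g is 0. Divide f by g (g is monic, so eliminate the leading term of the running remainder at each step):
  leading term 2·x^4: subtract (2·x)·g(x) = 2·x^4 + 6·x^3 + 8·x^2 + 4·x, leaving -2·x^3 - 6·x^2 - 8·x - 4
  leading term -2·x^3: subtract (-2)·g(x) = -2·x^3 - 6·x^2 - 8·x - 4, leaving 0
The remainder is 0, so f(x) = g(x) · h(x) with h(x) = 2·x - 2. Hence g | f, i.e. f ∈ (g).

Final answer: YES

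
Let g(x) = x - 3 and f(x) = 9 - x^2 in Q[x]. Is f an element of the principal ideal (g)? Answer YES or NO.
In Q[x] the ideal (g) consists of all multiples of g, so f ∈ (g) iff g | f, i.e. iff the remainder of f on division by g is 0. Divide f by g (g is monic, so eliminate the leading term of the running remainder at each step):
  leading term -x^2: subtract (-x)·g(x) = -x^2 + 3·x, leaving 9 - 3·x
  leading term -3·x: subtract (-3)·g(x) = 9 - 3·x, leaving 0
The remainder is 0, so f(x) = g(x) · h(x) with h(x) = -x - 3. Hence g | f, i.e. f ∈ (g).

Final answer: YES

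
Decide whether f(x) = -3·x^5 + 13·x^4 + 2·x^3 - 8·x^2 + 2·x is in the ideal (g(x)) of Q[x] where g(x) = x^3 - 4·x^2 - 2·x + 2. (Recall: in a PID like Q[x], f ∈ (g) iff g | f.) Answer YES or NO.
YES

In Q[x] the ideal (g) consists of all multiples of g, so f ∈ (g) iff g | f, i.e. iff the remainder of f on division by g is 0. Divide f by g (g is monic, so eliminate the leading term of the running remainder at each step):
  leading term -3·x^5: subtract (-3·x^2)·g(x) = -3·x^5 + 12·x^4 + 6·x^3 - 6·x^2, leaving x^4 - 4·x^3 - 2·x^2 + 2·x
  leading term x^4: subtract (x)·g(x) = x^4 - 4·x^3 - 2·x^2 + 2·x, leaving 0
The remainder is 0, so f(x) = g(x) · h(x) with h(x) = -3·x^2 + x. Hence g | f, i.e. f ∈ (g).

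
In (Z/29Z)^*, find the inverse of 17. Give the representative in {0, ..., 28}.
Apply the extended Euclidean algorithm to (29, 17), tracking rows (r, s, t) with s·29 + t·17 = r. Each division r_prev = q·r_cur + r_new produces the new row as (previous row) − q·(current row):
  row A: (29, 1, 0)   [1·29 + 0·17 = 29]
  row B: (17, 0, 1)   [0·29 + 1·17 = 17]
  29 = 1·17 + 12   → row C = row A − 1·row B = (12, 1, −1)   [check: 1·29 − 1·17 = 12]
  17 = 1·12 + 5   → row D = row B − 1·row C = (5, −1, 2)   [check: −1·29 + 2·17 = 5]
  12 = 2·5 + 2   → row E = row C − 2·row D = (2, 3, −5)   [check: 3·29 − 5·17 = 2]
  5 = 2·2 + 1   → row F = row D − 2·row E = (1, −7, 12)   [check: −7·29 + 12·17 = 1]
  2 = 2·1 + 0   → remainder 0, stop. gcd = 1 (last nonzero row F).
The gcd is 1, so 17 is invertible mod 29. The last nonzero row gives −7·29 + 12·17 = 1, so t = 12. So 17^(−1) ≡ 12 (mod 29). Verify: 17 · 12 = 204 ≡ 1 (mod 29). ✓

Final answer: 17^(−1) ≡ 12 (mod 29)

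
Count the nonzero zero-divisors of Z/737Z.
Z/737Z has 76 nonzero zero-divisors

In Z/737Z each nonzero element is either a unit (gcd with 737 is 1) or a zero-divisor (gcd > 1). The number of units is φ(737): factorise 737 = 11 · 67, so φ(737) = (11 − 1) · (67 − 1) = 10 · 66 = 660. The nonzero elements number 737 − 1 = 736. Hence the nonzero zero-divisors number 736 − 660 = 76.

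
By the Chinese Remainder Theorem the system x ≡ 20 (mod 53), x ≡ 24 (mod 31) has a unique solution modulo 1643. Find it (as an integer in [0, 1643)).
x ≡ 179 (mod 1643); the representative in [0, 1643) is 179

The moduli 53, 31 are pairwise coprime, so by the CRT there is a unique solution mod 53·31 = 1643.
Solve by successive substitution. Start with x ≡ 20 (mod 53).
  Combine with x ≡ 24 (mod 31): write x = 20 + 53·t and require 20 + 53·t ≡ 24 (mod 31), i.e. 53·t ≡ 24 − 20 ≡ 4 (mod 31). Since 53^(−1) ≡ 24 (mod 31) (53 ≡ 22 (mod 31)), t ≡ 24·4 ≡ 3 (mod 31). So x ≡ 20 + 53·3 = 179 (mod 1643).
Unique solution in [0, 1643): x = 179.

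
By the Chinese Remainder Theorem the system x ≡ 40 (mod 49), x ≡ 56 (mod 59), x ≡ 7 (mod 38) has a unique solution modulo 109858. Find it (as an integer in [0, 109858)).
x ≡ 102303 (mod 109858); the representative in [0, 109858) is 102303

The moduli 49, 59, 38 are pairwise coprime, so by the CRT there is a unique solution mod 49·59·38 = 109858.
Solve by successive substitution. Start with x ≡ 40 (mod 49).
  Combine with x ≡ 56 (mod 59): write x = 40 + 49·t and require 40 + 49·t ≡ 56 (mod 59), i.e. 49·t ≡ 56 − 40 ≡ 16 (mod 59). Since 49^(−1) ≡ 53 (mod 59), t ≡ 53·16 ≡ 22 (mod 59). So x ≡ 40 + 49·22 = 1118 (mod 2891).
  Combine with x ≡ 7 (mod 38): write x = 1118 + 2891·t and require 1118 + 2891·t ≡ 7 (mod 38), i.e. 2891·t ≡ 7 − 1118 ≡ 29 (mod 38). Since 2891^(−1) ≡ 13 (mod 38) (2891 ≡ 3 (mod 38)), t ≡ 13·29 ≡ 35 (mod 38). So x ≡ 1118 + 2891·35 = 102303 (mod 109858).
Unique solution in [0, 109858): x = 102303.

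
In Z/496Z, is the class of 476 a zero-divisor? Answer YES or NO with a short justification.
YES

gcd(476, 496) = 4 > 1, so 476 is not a unit in Z/496Z. In Z/nZ every nonzero non-unit is a zero-divisor: explicitly, take b = 496/gcd = 124 ≠ 0 (mod 496); then 476·124 = 59024 = 119·496, i.e. 476·124 ≡ 0 (mod 496). So 476 is a zero-divisor.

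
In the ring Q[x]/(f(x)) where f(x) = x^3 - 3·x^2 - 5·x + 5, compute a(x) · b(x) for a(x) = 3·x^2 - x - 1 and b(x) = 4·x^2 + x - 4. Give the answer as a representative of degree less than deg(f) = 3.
First multiply in Q[x] without reducing: a · b = 12·x^4 - x^3 - 17·x^2 + 3·x + 4. Now divide by f(x) = x^3 - 3·x^2 - 5·x + 5, eliminating the leading term at each step:
  leading term 12·x^4: subtract (12·x)·f(x) = 12·x^4 - 36·x^3 - 60·x^2 + 60·x, leaving 35·x^3 + 43·x^2 - 57·x + 4
  leading term 35·x^3: subtract (35)·f(x) = 35·x^3 - 105·x^2 - 175·x + 175, leaving 148·x^2 + 118·x - 171
The degree is now < 3, so this is the remainder. Hence a · b ≡ 148·x^2 + 118·x - 171 in Q[x]/(f).

Final answer: a · b ≡ 148·x^2 + 118·x - 171 (mod f(x))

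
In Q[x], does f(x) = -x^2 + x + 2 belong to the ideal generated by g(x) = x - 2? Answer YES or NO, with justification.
In Q[x] the ideal (g) consists of all multiples of g, so f ∈ (g) iff g | f, i.e. iff the remainder of f on division by g is 0. Divide f by g (g is monic, so eliminate the leading term of the running remainder at each step):
  leading term -x^2: subtract (-x)·g(x) = -x^2 + 2·x, leaving 2 - x
  leading term -x: subtract (-1)·g(x) = 2 - x, leaving 0
The remainder is 0, so f(x) = g(x) · h(x) with h(x) = -x - 1. Hence g | f, i.e. f ∈ (g).

Final answer: YES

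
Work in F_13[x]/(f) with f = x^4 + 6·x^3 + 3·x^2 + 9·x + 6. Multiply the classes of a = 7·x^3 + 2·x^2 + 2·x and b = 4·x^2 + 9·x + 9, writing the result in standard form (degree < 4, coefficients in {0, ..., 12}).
Multiply as integer polynomials: a · b = 28·x^5 + 71·x^4 + 89·x^3 + 36·x^2 + 18·x. Reducing coefficients mod 13: a · b ≡ 2·x^5 + 6·x^4 + 11·x^3 + 10·x^2 + 5·x. Now divide by f(x) = x^4 + 6·x^3 + 3·x^2 + 9·x + 6 in F_13[x], eliminating the leading term at each step:
  leading term 2·x^5: subtract (2·x)·f(x) = 2·x^5 + 12·x^4 + 6·x^3 + 5·x^2 + 12·x, leaving 7·x^4 + 5·x^3 + 5·x^2 + 6·x (coefficients mod 13)
  leading term 7·x^4: subtract (7)·f(x) = 7·x^4 + 3·x^3 + 8·x^2 + 11·x + 3, leaving 2·x^3 + 10·x^2 + 8·x + 10 (coefficients mod 13)
The degree is now < 4, so this is the remainder. Hence a · b ≡ 2·x^3 + 10·x^2 + 8·x + 10 in F_13[x]/(f).

Final answer: a · b ≡ 2·x^3 + 10·x^2 + 8·x + 10 (mod f(x))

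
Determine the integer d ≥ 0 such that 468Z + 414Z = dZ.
(468, 414) = (18); d = 18

In the PID Z, (a, b) is generated by gcd(a, b). Compute gcd(468, 414) with the extended Euclidean algorithm, tracking rows (r, s, t) with s·468 + t·414 = r:
  row A: (468, 1, 0)   [1·468 + 0·414 = 468]
  row B: (414, 0, 1)   [0·468 + 1·414 = 414]
  468 = 1·414 + 54   → row C = row A − 1·row B = (54, 1, −1)   [check: 1·468 − 1·414 = 54]
  414 = 7·54 + 36   → row D = row B − 7·row C = (36, −7, 8)   [check: −7·468 + 8·414 = 36]
  54 = 1·36 + 18   → row E = row C − 1·row D = (18, 8, −9)   [check: 8·468 − 9·414 = 18]
  36 = 2·18 + 0   → remainder 0, stop. gcd = 18 (last nonzero row E).
So gcd(468, 414) = 18, with Bézout identity 8·468 − 9·414 = 18. Containment (⊇): the Bézout identity exhibits 18 as an element of (468, 414), giving (18) ⊆ (468, 414). Containment (⊆): since 18 | 468 and 18 | 414 (468 = 18·26, 414 = 18·23), every Z-linear combination of 468 and 414 is divisible by 18, so (468, 414) ⊆ (18). Therefore (468, 414) = (18), d = 18.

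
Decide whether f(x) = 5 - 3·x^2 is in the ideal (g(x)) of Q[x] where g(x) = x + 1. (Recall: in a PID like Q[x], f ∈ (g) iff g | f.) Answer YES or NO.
In Q[x] the ideal (g) consists of all multiples of g, so f ∈ (g) iff g | f, i.e. iff the remainder of f on division by g is 0. Divide f by g (g is monic, so eliminate the leading term of the running remainder at each step):
  leading term -3·x^2: subtract (-3·x)·g(x) = -3·x^2 - 3·x, leaving 3·x + 5
  leading term 3·x: subtract (3)·g(x) = 3·x + 3, leaving 2
The remainder r(x) = 2 ≠ 0 (and deg r < deg g), so g ∤ f, i.e. f ∉ (g).

Final answer: NO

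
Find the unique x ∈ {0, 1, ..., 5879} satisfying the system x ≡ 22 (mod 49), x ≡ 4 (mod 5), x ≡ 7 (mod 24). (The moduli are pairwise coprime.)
x ≡ 1639 (mod 5880); the representative in [0, 5880) is 1639

The moduli 49, 5, 24 are pairwise coprime, so by the CRT there is a unique solution mod 49·5·24 = 5880.
Solve by successive substitution. Start with x ≡ 22 (mod 49).
  Combine with x ≡ 4 (mod 5): write x = 22 + 49·t and require 22 + 49·t ≡ 4 (mod 5), i.e. 49·t ≡ 4 − 22 ≡ 2 (mod 5). Since 49^(−1) ≡ 4 (mod 5) (49 ≡ 4 (mod 5)), t ≡ 4·2 ≡ 3 (mod 5). So x ≡ 22 + 49·3 = 169 (mod 245).
  Combine with x ≡ 7 (mod 24): write x = 169 + 245·t and require 169 + 245·t ≡ 7 (mod 24), i.e. 245·t ≡ 7 − 169 ≡ 6 (mod 24). Since 245^(−1) ≡ 5 (mod 24) (245 ≡ 5 (mod 24)), t ≡ 5·6 ≡ 6 (mod 24). So x ≡ 169 + 245·6 = 1639 (mod 5880).
Unique solution in [0, 5880): x = 1639.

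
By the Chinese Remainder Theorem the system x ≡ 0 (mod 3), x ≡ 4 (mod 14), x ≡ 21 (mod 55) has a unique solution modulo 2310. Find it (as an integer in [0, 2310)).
x ≡ 186 (mod 2310); the representative in [0, 2310) is 186

The moduli 3, 14, 55 are pairwise coprime, so by the CRT there is a unique solution mod 3·14·55 = 2310.
Solve by successive substitution. Start with x ≡ 0 (mod 3).
  Combine with x ≡ 4 (mod 14): write x = 3·t and require 3·t ≡ 4 (mod 14). Since 3^(−1) ≡ 5 (mod 14), t ≡ 5·4 ≡ 6 (mod 14). So x ≡ 3·6 = 18 (mod 42).
  Combine with x ≡ 21 (mod 55): write x = 18 + 42·t and require 18 + 42·t ≡ 21 (mod 55), i.e. 42·t ≡ 21 − 18 ≡ 3 (mod 55). Since 42^(−1) ≡ 38 (mod 55), t ≡ 38·3 ≡ 4 (mod 55). So x ≡ 18 + 42·4 = 186 (mod 2310).
Unique solution in [0, 2310): x = 186.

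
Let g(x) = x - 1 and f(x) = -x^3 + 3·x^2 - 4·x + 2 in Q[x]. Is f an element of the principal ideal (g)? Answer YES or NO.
In Q[x] the ideal (g) consists of all multiples of g, so f ∈ (g) iff g | f, i.e. iff the remainder of f on division by g is 0. Divide f by g (g is monic, so eliminate the leading term of the running remainder at each step):
  leading term -x^3: subtract (-x^2)·g(x) = -x^3 + x^2, leaving 2·x^2 - 4·x + 2
  leading term 2·x^2: subtract (2·x)·g(x) = 2·x^2 - 2·x, leaving 2 - 2·x
  leading term -2·x: subtract (-2)·g(x) = 2 - 2·x, leaving 0
The remainder is 0, so f(x) = g(x) · h(x) with h(x) = -x^2 + 2·x - 2. Hence g | f, i.e. f ∈ (g).

Final answer: YES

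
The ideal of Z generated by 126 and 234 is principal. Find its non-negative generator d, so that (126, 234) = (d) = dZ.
(126, 234) = (18); d = 18

In the PID Z, (a, b) is generated by gcd(a, b). Compute gcd(234, 126) with the extended Euclidean algorithm, tracking rows (r, s, t) with s·234 + t·126 = r:
  row A: (234, 1, 0)   [1·234 + 0·126 = 234]
  row B: (126, 0, 1)   [0·234 + 1·126 = 126]
  234 = 1·126 + 108   → row C = row A − 1·row B = (108, 1, −1)   [check: 1·234 − 1·126 = 108]
  126 = 1·108 + 18   → row D = row B − 1·row C = (18, −1, 2)   [check: −1·234 + 2·126 = 18]
  108 = 6·18 + 0   → remainder 0, stop. gcd = 18 (last nonzero row D).
So gcd(126, 234) = 18, with Bézout identity −1·234 + 2·126 = 18. Containment (⊇): the Bézout identity exhibits 18 as an element of (126, 234), giving (18) ⊆ (126, 234). Containment (⊆): since 18 | 126 and 18 | 234 (126 = 18·7, 234 = 18·13), every Z-linear combination of 126 and 234 is divisible by 18, so (126, 234) ⊆ (18). Therefore (126, 234) = (18), d = 18.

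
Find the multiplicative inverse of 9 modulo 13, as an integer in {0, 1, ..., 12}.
9^(−1) ≡ 3 (mod 13)

Apply the extended Euclidean algorithm to (13, 9), tracking rows (r, s, t) with s·13 + t·9 = r. Each division r_prev = q·r_cur + r_new produces the new row as (previous row) − q·(current row):
  row A: (13, 1, 0)   [1·13 + 0·9 = 13]
  row B: (9, 0, 1)   [0·13 + 1·9 = 9]
  13 = 1·9 + 4   → row C = row A − 1·row B = (4, 1, −1)   [check: 1·13 − 1·9 = 4]
  9 = 2·4 + 1   → row D = row B − 2·row C = (1, −2, 3)   [check: −2·13 + 3·9 = 1]
  4 = 4·1 + 0   → remainder 0, stop. gcd = 1 (last nonzero row D).
The gcd is 1, so 9 is invertible mod 13. The last nonzero row gives −2·13 + 3·9 = 1, so t = 3. So 9^(−1) ≡ 3 (mod 13). Verify: 9 · 3 = 27 ≡ 1 (mod 13). ✓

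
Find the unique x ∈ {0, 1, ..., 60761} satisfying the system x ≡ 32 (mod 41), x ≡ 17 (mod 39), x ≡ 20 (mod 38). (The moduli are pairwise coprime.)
x ≡ 35702 (mod 60762); the representative in [0, 60762) is 35702

The moduli 41, 39, 38 are pairwise coprime, so by the CRT there is a unique solution mod 41·39·38 = 60762.
Solve by successive substitution. Start with x ≡ 32 (mod 41).
  Combine with x ≡ 17 (mod 39): write x = 32 + 41·t and require 32 + 41·t ≡ 17 (mod 39), i.e. 41·t ≡ 17 − 32 ≡ 24 (mod 39). Since 41^(−1) ≡ 20 (mod 39) (41 ≡ 2 (mod 39)), t ≡ 20·24 ≡ 12 (mod 39). So x ≡ 32 + 41·12 = 524 (mod 1599).
  Combine with x ≡ 20 (mod 38): write x = 524 + 1599·t and require 524 + 1599·t ≡ 20 (mod 38), i.e. 1599·t ≡ 20 − 524 ≡ 28 (mod 38). Since 1599^(−1) ≡ 13 (mod 38) (1599 ≡ 3 (mod 38)), t ≡ 13·28 ≡ 22 (mod 38). So x ≡ 524 + 1599·22 = 35702 (mod 60762).
Unique solution in [0, 60762): x = 35702.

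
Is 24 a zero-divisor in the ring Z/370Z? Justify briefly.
gcd(24, 370) = 2 > 1, so 24 is not a unit in Z/370Z. In Z/nZ every nonzero non-unit is a zero-divisor: explicitly, take b = 370/gcd = 185 ≠ 0 (mod 370); then 24·185 = 4440 = 12·370, i.e. 24·185 ≡ 0 (mod 370). So 24 is a zero-divisor.

Final answer: YES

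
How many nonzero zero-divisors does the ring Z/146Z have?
In Z/146Z each nonzero element is either a unit (gcd with 146 is 1) or a zero-divisor (gcd > 1). The number of units is φ(146): factorise 146 = 2 · 73, so φ(146) = (2 − 1) · (73 − 1) = 1 · 72 = 72. The nonzero elements number 146 − 1 = 145. Hence the nonzero zero-divisors number 145 − 72 = 73.

Final answer: Z/146Z has 73 nonzero zero-divisors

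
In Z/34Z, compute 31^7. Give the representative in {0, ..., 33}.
Use repeated squaring. Binary(7) = 111. Walk through the bits of the exponent 7 left-to-right: at each bit after the leading one, square the running value, then multiply by 31 if the bit is 1 (always reducing mod 34):
  bit 1 = 1 (leading): start with 31.
  bit 2 = 1: square 31^2 = 961 ≡ 9; bit is 1, so multiply 9·31 = 279 ≡ 7 (mod 34).
  bit 3 = 1: square 7^2 = 49 ≡ 15; bit is 1, so multiply 15·31 = 465 ≡ 23 (mod 34).
Final value: 31^7 ≡ 23 (mod 34).

Final answer: 23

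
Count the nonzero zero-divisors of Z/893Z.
In Z/893Z each nonzero element is either a unit (gcd with 893 is 1) or a zero-divisor (gcd > 1). The number of units is φ(893): factorise 893 = 19 · 47, so φ(893) = (19 − 1) · (47 − 1) = 18 · 46 = 828. The nonzero elements number 893 − 1 = 892. Hence the nonzero zero-divisors number 892 − 828 = 64.

Final answer: Z/893Z has 64 nonzero zero-divisors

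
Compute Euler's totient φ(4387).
φ is multiplicative, with φ(p^e) = p^e − p^(e−1). Factorise 4387 = 41 · 107. Then
  φ(4387) = (41 − 1) · (107 − 1) = 40 · 106 = 4240.

Final answer: φ(4387) = 4240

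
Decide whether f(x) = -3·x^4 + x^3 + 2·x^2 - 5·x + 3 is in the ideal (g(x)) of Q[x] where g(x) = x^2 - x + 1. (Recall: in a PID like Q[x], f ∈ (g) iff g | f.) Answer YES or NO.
YES

In Q[x] the ideal (g) consists of all multiples of g, so f ∈ (g) iff g | f, i.e. iff the remainder of f on division by g is 0. Divide f by g (g is monic, so eliminate the leading term of the running remainder at each step):
  leading term -3·x^4: subtract (-3·x^2)·g(x) = -3·x^4 + 3·x^3 - 3·x^2, leaving -2·x^3 + 5·x^2 - 5·x + 3
  leading term -2·x^3: subtract (-2·x)·g(x) = -2·x^3 + 2·x^2 - 2·x, leaving 3·x^2 - 3·x + 3
  leading term 3·x^2: subtract (3)·g(x) = 3·x^2 - 3·x + 3, leaving 0
The remainder is 0, so f(x) = g(x) · h(x) with h(x) = -3·x^2 - 2·x + 3. Hence g | f, i.e. f ∈ (g).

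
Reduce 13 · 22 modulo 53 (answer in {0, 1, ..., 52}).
21

Both factors are already reduced mod 53. 13 · 22 = 286. Dividing by 53: 286 = 5·53 + 21. So (13 · 22) mod 53 = 21.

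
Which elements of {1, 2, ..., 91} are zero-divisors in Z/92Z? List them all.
An element a ∈ Z/92Z (with a ≠ 0) is a zero-divisor iff gcd(a, 92) > 1 (because a is a unit precisely when gcd(a, n) = 1, and in Z/nZ every nonzero, non-unit element is a zero-divisor). Scan a = 1, ..., 91 and keep those with gcd(a, 92) > 1:
  gcd(2, 92) = 2, gcd(4, 92) = 4, gcd(6, 92) = 2, gcd(8, 92) = 4, gcd(10, 92) = 2, gcd(12, 92) = 4, gcd(14, 92) = 2, gcd(16, 92) = 4, gcd(18, 92) = 2, gcd(20, 92) = 4, gcd(22, 92) = 2, gcd(23, 92) = 23, gcd(24, 92) = 4, gcd(26, 92) = 2, gcd(28, 92) = 4, gcd(30, 92) = 2, gcd(32, 92) = 4, gcd(34, 92) = 2, gcd(36, 92) = 4, gcd(38, 92) = 2, gcd(40, 92) = 4, gcd(42, 92) = 2, gcd(44, 92) = 4, gcd(46, 92) = 46, gcd(48, 92) = 4, gcd(50, 92) = 2, gcd(52, 92) = 4, gcd(54, 92) = 2, gcd(56, 92) = 4, gcd(58, 92) = 2, gcd(60, 92) = 4, gcd(62, 92) = 2, gcd(64, 92) = 4, gcd(66, 92) = 2, gcd(68, 92) = 4, gcd(69, 92) = 23, gcd(70, 92) = 2, gcd(72, 92) = 4, gcd(74, 92) = 2, gcd(76, 92) = 4, gcd(78, 92) = 2, gcd(80, 92) = 4, gcd(82, 92) = 2, gcd(84, 92) = 4, gcd(86, 92) = 2, gcd(88, 92) = 4, gcd(90, 92) = 2.
All other a ∈ {1, ..., 91} have gcd(a, 92) = 1 and are units. So the nonzero zero-divisors are exactly the 47 values of a appearing in this scan.

Final answer: nonzero zero-divisors of Z/92Z = {2, 4, 6, 8, 10, 12, 14, 16, 18, 20, 22, 23, 24, 26, 28, 30, 32, 34, 36, 38, 40, 42, 44, 46, 48, 50, 52, 54, 56, 58, 60, 62, 64, 66, 68, 69, 70, 72, 74, 76, 78, 80, 82, 84, 86, 88, 90}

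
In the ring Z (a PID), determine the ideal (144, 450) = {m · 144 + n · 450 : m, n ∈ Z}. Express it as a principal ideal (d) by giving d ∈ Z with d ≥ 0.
In the PID Z, (a, b) is generated by gcd(a, b). Compute gcd(450, 144) with the extended Euclidean algorithm, tracking rows (r, s, t) with s·450 + t·144 = r:
  row A: (450, 1, 0)   [1·450 + 0·144 = 450]
  row B: (144, 0, 1)   [0·450 + 1·144 = 144]
  450 = 3·144 + 18   → row C = row A − 3·row B = (18, 1, −3)   [check: 1·450 − 3·144 = 18]
  144 = 8·18 + 0   → remainder 0, stop. gcd = 18 (last nonzero row C).
So gcd(144, 450) = 18, with Bézout identity 1·450 − 3·144 = 18. Containment (⊇): the Bézout identity exhibits 18 as an element of (144, 450), giving (18) ⊆ (144, 450). Containment (⊆): since 18 | 144 and 18 | 450 (144 = 18·8, 450 = 18·25), every Z-linear combination of 144 and 450 is divisible by 18, so (144, 450) ⊆ (18). Therefore (144, 450) = (18), d = 18.

Final answer: (144, 450) = (18); d = 18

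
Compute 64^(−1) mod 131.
64^(−1) ≡ 43 (mod 131)

Apply the extended Euclidean algorithm to (131, 64), tracking rows (r, s, t) with s·131 + t·64 = r. Each division r_prev = q·r_cur + r_new produces the new row as (previous row) − q·(current row):
  row A: (131, 1, 0)   [1·131 + 0·64 = 131]
  row B: (64, 0, 1)   [0·131 + 1·64 = 64]
  131 = 2·64 + 3   → row C = row A − 2·row B = (3, 1, −2)   [check: 1·131 − 2·64 = 3]
  64 = 21·3 + 1   → row D = row B − 21·row C = (1, −21, 43)   [check: −21·131 + 43·64 = 1]
  3 = 3·1 + 0   → remainder 0, stop. gcd = 1 (last nonzero row D).
The gcd is 1, so 64 is invertible mod 131. The last nonzero row gives −21·131 + 43·64 = 1, so t = 43. So 64^(−1) ≡ 43 (mod 131). Verify: 64 · 43 = 2752 ≡ 1 (mod 131). ✓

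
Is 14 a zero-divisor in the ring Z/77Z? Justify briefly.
YES

gcd(14, 77) = 7 > 1, so 14 is not a unit in Z/77Z. In Z/nZ every nonzero non-unit is a zero-divisor: explicitly, take b = 77/gcd = 11 ≠ 0 (mod 77); then 14·11 = 154 = 2·77, i.e. 14·11 ≡ 0 (mod 77). So 14 is a zero-divisor.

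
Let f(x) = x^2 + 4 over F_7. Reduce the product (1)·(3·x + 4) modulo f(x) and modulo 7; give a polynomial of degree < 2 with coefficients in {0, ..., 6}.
Multiply as integer polynomials: a · b = 3·x + 4. Reducing coefficients mod 7: a · b ≡ 3·x + 4. This already has degree < 2, so no reduction by f is needed. Hence a · b ≡ 3·x + 4 in F_7[x]/(f).

Final answer: a · b ≡ 3·x + 4 (mod f(x))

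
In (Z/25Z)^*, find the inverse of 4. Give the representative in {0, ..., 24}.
Apply the extended Euclidean algorithm to (25, 4), tracking rows (r, s, t) with s·25 + t·4 = r. Each division r_prev = q·r_cur + r_new produces the new row as (previous row) − q·(current row):
  row A: (25, 1, 0)   [1·25 + 0·4 = 25]
  row B: (4, 0, 1)   [0·25 + 1·4 = 4]
  25 = 6·4 + 1   → row C = row A − 6·row B = (1, 1, −6)   [check: 1·25 − 6·4 = 1]
  4 = 4·1 + 0   → remainder 0, stop. gcd = 1 (last nonzero row C).
The gcd is 1, so 4 is invertible mod 25. The last nonzero row gives 1·25 − 6·4 = 1, so t = −6. So 4^(−1) ≡ −6 ≡ 19 (mod 25). Verify: 4 · 19 = 76 ≡ 1 (mod 25). ✓

Final answer: 4^(−1) ≡ 19 (mod 25)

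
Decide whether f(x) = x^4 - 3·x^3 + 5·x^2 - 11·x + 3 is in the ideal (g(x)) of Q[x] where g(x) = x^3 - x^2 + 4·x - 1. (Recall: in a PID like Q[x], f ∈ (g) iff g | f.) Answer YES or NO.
In Q[x] the ideal (g) consists of all multiples of g, so f ∈ (g) iff g | f, i.e. iff the remainder of f on division by g is 0. Divide f by g (g is monic, so eliminate the leading term of the running remainder at each step):
  leading term x^4: subtract (x)·g(x) = x^4 - x^3 + 4·x^2 - x, leaving -2·x^3 + x^2 - 10·x + 3
  leading term -2·x^3: subtract (-2)·g(x) = -2·x^3 + 2·x^2 - 8·x + 2, leaving -x^2 - 2·x + 1
The remainder r(x) = -x^2 - 2·x + 1 ≠ 0 (and deg r < deg g), so g ∤ f, i.e. f ∉ (g).

Final answer: NO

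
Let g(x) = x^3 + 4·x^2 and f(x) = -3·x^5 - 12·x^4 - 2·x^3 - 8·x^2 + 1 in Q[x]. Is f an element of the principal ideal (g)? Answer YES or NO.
NO

In Q[x] the ideal (g) consists of all multiples of g, so f ∈ (g) iff g | f, i.e. iff the remainder of f on division by g is 0. Divide f by g (g is monic, so eliminate the leading term of the running remainder at each step):
  leading term -3·x^5: subtract (-3·x^2)·g(x) = -3·x^5 - 12·x^4, leaving -2·x^3 - 8·x^2 + 1
  leading term -2·x^3: subtract (-2)·g(x) = -2·x^3 - 8·x^2, leaving 1
The remainder r(x) = 1 ≠ 0 (and deg r < deg g), so g ∤ f, i.e. f ∉ (g).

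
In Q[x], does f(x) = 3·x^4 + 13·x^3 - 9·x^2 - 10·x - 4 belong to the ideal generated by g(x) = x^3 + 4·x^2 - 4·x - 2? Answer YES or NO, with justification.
NO

In Q[x] the ideal (g) consists of all multiples of g, so f ∈ (g) iff g | f, i.e. iff the remainder of f on division by g is 0. Divide f by g (g is monic, so eliminate the leading term of the running remainder at each step):
  leading term 3·x^4: subtract (3·x)·g(x) = 3·x^4 + 12·x^3 - 12·x^2 - 6·x, leaving x^3 + 3·x^2 - 4·x - 4
  leading term x^3: subtract (1)·g(x) = x^3 + 4·x^2 - 4·x - 2, leaving -x^2 - 2
The remainder r(x) = -x^2 - 2 ≠ 0 (and deg r < deg g), so g ∤ f, i.e. f ∉ (g).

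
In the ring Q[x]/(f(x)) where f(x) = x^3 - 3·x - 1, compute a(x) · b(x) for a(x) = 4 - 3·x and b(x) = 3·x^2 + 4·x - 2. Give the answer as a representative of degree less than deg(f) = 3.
a · b ≡ -5·x - 17 (mod f(x))

First multiply in Q[x] without reducing: a · b = -9·x^3 + 22·x - 8. Now divide by f(x) = x^3 - 3·x - 1, eliminating the leading term at each step:
  leading term -9·x^3: subtract (-9)·f(x) = -9·x^3 + 27·x + 9, leaving -5·x - 17
The degree is now < 3, so this is the remainder. Hence a · b ≡ -5·x - 17 in Q[x]/(f).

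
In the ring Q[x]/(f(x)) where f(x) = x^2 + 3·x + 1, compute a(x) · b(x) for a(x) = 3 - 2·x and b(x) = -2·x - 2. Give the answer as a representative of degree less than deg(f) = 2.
First multiply in Q[x] without reducing: a · b = 4·x^2 - 2·x - 6. Now divide by f(x) = x^2 + 3·x + 1, eliminating the leading term at each step:
  leading term 4·x^2: subtract (4)·f(x) = 4·x^2 + 12·x + 4, leaving -14·x - 10
The degree is now < 2, so this is the remainder. Hence a · b ≡ -14·x - 10 in Q[x]/(f).

Final answer: a · b ≡ -14·x - 10 (mod f(x))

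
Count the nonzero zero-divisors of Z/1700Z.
Z/1700Z has 1059 nonzero zero-divisors

In Z/1700Z each nonzero element is either a unit (gcd with 1700 is 1) or a zero-divisor (gcd > 1). The number of units is φ(1700): factorise 1700 = 2^2 · 5^2 · 17, so φ(1700) = (2^2 − 2^1) · (5^2 − 5^1) · (17 − 1) = 2 · 20 · 16 = 640. The nonzero elements number 1700 − 1 = 1699. Hence the nonzero zero-divisors number 1699 − 640 = 1059.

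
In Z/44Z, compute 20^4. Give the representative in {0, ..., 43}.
16

Use repeated squaring. Binary(4) = 100. Walk through the bits of the exponent 4 left-to-right: at each bit after the leading one, square the running value, then multiply by 20 if the bit is 1 (always reducing mod 44):
  bit 1 = 1 (leading): start with 20.
  bit 2 = 0: square 20^2 = 400 ≡ 4 (mod 44).
  bit 3 = 0: square 4^2 = 16 (mod 44).
Final value: 20^4 ≡ 16 (mod 44).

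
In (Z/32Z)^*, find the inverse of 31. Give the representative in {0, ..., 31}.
Apply the extended Euclidean algorithm to (32, 31), tracking rows (r, s, t) with s·32 + t·31 = r. Each division r_prev = q·r_cur + r_new produces the new row as (previous row) − q·(current row):
  row A: (32, 1, 0)   [1·32 + 0·31 = 32]
  row B: (31, 0, 1)   [0·32 + 1·31 = 31]
  32 = 1·31 + 1   → row C = row A − 1·row B = (1, 1, −1)   [check: 1·32 − 1·31 = 1]
  31 = 31·1 + 0   → remainder 0, stop. gcd = 1 (last nonzero row C).
The gcd is 1, so 31 is invertible mod 32. The last nonzero row gives 1·32 − 1·31 = 1, so t = −1. So 31^(−1) ≡ −1 ≡ 31 (mod 32). Verify: 31 · 31 = 961 ≡ 1 (mod 32). ✓

Final answer: 31^(−1) ≡ 31 (mod 32)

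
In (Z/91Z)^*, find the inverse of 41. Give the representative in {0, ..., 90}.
41^(−1) ≡ 20 (mod 91)

Apply the extended Euclidean algorithm to (91, 41), tracking rows (r, s, t) with s·91 + t·41 = r. Each division r_prev = q·r_cur + r_new produces the new row as (previous row) − q·(current row):
  row A: (91, 1, 0)   [1·91 + 0·41 = 91]
  row B: (41, 0, 1)   [0·91 + 1·41 = 41]
  91 = 2·41 + 9   → row C = row A − 2·row B = (9, 1, −2)   [check: 1·91 − 2·41 = 9]
  41 = 4·9 + 5   → row D = row B − 4·row C = (5, −4, 9)   [check: −4·91 + 9·41 = 5]
  9 = 1·5 + 4   → row E = row C − 1·row D = (4, 5, −11)   [check: 5·91 − 11·41 = 4]
  5 = 1·4 + 1   → row F = row D − 1·row E = (1, −9, 20)   [check: −9·91 + 20·41 = 1]
  4 = 4·1 + 0   → remainder 0, stop. gcd = 1 (last nonzero row F).
The gcd is 1, so 41 is invertible mod 91. The last nonzero row gives −9·91 + 20·41 = 1, so t = 20. So 41^(−1) ≡ 20 (mod 91). Verify: 41 · 20 = 820 ≡ 1 (mod 91). ✓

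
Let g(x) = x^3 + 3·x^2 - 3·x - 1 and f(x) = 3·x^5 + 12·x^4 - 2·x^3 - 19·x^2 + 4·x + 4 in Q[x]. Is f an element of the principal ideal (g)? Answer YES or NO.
NO

In Q[x] the ideal (g) consists of all multiples of g, so f ∈ (g) iff g | f, i.e. iff the remainder of f on division by g is 0. Divide f by g (g is monic, so eliminate the leading term of the running remainder at each step):
  leading term 3·x^5: subtract (3·x^2)·g(x) = 3·x^5 + 9·x^4 - 9·x^3 - 3·x^2, leaving 3·x^4 + 7·x^3 - 16·x^2 + 4·x + 4
  leading term 3·x^4: subtract (3·x)·g(x) = 3·x^4 + 9·x^3 - 9·x^2 - 3·x, leaving -2·x^3 - 7·x^2 + 7·x + 4
  leading term -2·x^3: subtract (-2)·g(x) = -2·x^3 - 6·x^2 + 6·x + 2, leaving -x^2 + x + 2
The remainder r(x) = -x^2 + x + 2 ≠ 0 (and deg r < deg g), so g ∤ f, i.e. f ∉ (g).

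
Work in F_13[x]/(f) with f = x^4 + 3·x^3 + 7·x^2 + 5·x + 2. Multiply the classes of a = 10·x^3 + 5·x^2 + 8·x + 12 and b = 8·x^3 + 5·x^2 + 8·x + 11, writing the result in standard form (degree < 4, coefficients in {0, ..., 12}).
Multiply as integer polynomials: a · b = 80·x^6 + 90·x^5 + 169·x^4 + 286·x^3 + 179·x^2 + 184·x + 132. Reducing coefficients mod 13: a · b ≡ 2·x^6 + 12·x^5 + 10·x^2 + 2·x + 2. Now divide by f(x) = x^4 + 3·x^3 + 7·x^2 + 5·x + 2 in F_13[x], eliminating the leading term at each step:
  leading term 2·x^6: subtract (2·x^2)·f(x) = 2·x^6 + 6·x^5 + x^4 + 10·x^3 + 4·x^2, leaving 6·x^5 + 12·x^4 + 3·x^3 + 6·x^2 + 2·x + 2 (coefficients mod 13)
  leading term 6·x^5: subtract (6·x)·f(x) = 6·x^5 + 5·x^4 + 3·x^3 + 4·x^2 + 12·x, leaving 7·x^4 + 2·x^2 + 3·x + 2 (coefficients mod 13)
  leading term 7·x^4: subtract (7)·f(x) = 7·x^4 + 8·x^3 + 10·x^2 + 9·x + 1, leaving 5·x^3 + 5·x^2 + 7·x + 1 (coefficients mod 13)
The degree is now < 4, so this is the remainder. Hence a · b ≡ 5·x^3 + 5·x^2 + 7·x + 1 in F_13[x]/(f).

Final answer: a · b ≡ 5·x^3 + 5·x^2 + 7·x + 1 (mod f(x))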